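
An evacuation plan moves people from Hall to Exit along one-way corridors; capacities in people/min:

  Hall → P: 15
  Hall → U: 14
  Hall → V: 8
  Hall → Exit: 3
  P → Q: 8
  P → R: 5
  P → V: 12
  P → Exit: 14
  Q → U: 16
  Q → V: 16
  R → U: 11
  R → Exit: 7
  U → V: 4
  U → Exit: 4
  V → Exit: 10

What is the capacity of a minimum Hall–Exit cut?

32

Augment Hall→Exit: bottleneck 3, flow now 3.
Augment Hall→P→Exit: bottleneck 14, flow now 17.
Augment Hall→U→Exit: bottleneck 4, flow now 21.
Augment Hall→V→Exit: bottleneck 8, flow now 29.
Augment Hall→P→R→Exit: bottleneck 1, flow now 30.
Augment Hall→U→V→Exit: bottleneck 2, flow now 32.
No augmenting path remains; maximum flow = 32.
By max-flow min-cut, the minimum cut capacity equals the max flow.
In the residual graph, reachable from Hall: {Hall, U, V}.
Min-cut edges: Hall→P (15), Hall→Exit (3), U→Exit (4), V→Exit (10); capacity 15 + 3 + 4 + 10 = 32.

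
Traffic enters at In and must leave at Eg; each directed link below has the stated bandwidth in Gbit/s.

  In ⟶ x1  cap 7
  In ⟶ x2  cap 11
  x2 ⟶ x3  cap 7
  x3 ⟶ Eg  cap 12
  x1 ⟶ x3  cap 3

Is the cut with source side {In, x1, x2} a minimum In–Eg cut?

Yes — it is a minimum cut (capacity 10).

Given cut capacity: 3 + 7 = 10.
Augment In→x1→x3→Eg: bottleneck 3, flow now 3.
Augment In→x2→x3→Eg: bottleneck 7, flow now 10.
No augmenting path remains; maximum flow = 10.
Cut capacity 10 equals the max flow, so it is a minimum cut.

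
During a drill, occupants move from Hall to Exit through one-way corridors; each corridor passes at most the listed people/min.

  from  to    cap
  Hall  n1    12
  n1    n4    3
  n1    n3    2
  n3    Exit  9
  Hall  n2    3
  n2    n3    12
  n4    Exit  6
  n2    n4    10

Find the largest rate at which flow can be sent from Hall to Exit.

8

Augment Hall→n1→n3→Exit: bottleneck 2, flow now 2.
Augment Hall→n1→n4→Exit: bottleneck 3, flow now 5.
Augment Hall→n2→n3→Exit: bottleneck 3, flow now 8.
No augmenting path remains; maximum flow = 8.
In the residual graph, reachable from Hall: {Hall, n1}.
Min-cut edges: Hall→n2 (3), n1→n3 (2), n1→n4 (3); capacity 3 + 2 + 3 = 8.
This cut is saturated, so no flow can exceed 8.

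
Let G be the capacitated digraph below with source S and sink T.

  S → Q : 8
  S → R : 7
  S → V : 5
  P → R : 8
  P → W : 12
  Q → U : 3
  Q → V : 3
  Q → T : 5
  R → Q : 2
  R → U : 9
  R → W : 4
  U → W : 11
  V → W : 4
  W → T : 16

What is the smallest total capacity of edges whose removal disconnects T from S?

Augment S→Q→T: bottleneck 5, flow now 5.
Augment S→R→W→T: bottleneck 4, flow now 9.
Augment S→V→W→T: bottleneck 4, flow now 13.
Augment S→Q→U→W→T: bottleneck 3, flow now 16.
Augment S→R→U→W→T: bottleneck 3, flow now 19.
No augmenting path remains; maximum flow = 19.
By max-flow min-cut, the minimum cut capacity equals the max flow.
In the residual graph, reachable from S: {S, V}.
Min-cut edges: S→Q (8), S→R (7), V→W (4); capacity 8 + 7 + 4 = 19.

19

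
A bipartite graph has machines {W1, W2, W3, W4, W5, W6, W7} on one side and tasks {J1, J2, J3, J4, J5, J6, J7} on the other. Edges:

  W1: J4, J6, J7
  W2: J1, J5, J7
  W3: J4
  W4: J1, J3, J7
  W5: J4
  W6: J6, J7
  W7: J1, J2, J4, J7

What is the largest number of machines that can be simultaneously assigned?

6

Unit-capacity flow: source→left, listed edges, right→sink; max matching = max flow.
Augmenting path W1→J4 (+1); matched 1.
Augmenting path W2→J1 (+1); matched 2.
Augmenting path W4→J3 (+1); matched 3.
Augmenting path W6→J6 (+1); matched 4.
Augmenting path W7→J2 (+1); matched 5.
Augmenting path W3→J4→W1→J7 (+1); matched 6.
No augmenting path remains; maximum matching = 6.
König certificate: {W1, W2, W4, W6, W7, J4} is a vertex cover of size 6 (every listed pair touches it), so no matching can be larger.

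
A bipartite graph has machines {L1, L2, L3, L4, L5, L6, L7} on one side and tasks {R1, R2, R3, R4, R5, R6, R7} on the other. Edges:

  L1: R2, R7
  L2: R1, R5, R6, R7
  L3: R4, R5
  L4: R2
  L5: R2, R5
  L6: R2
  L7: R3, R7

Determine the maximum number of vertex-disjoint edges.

Unit-capacity flow: source→left, listed edges, right→sink; max matching = max flow.
Augmenting path L1→R2 (+1); matched 1.
Augmenting path L2→R1 (+1); matched 2.
Augmenting path L3→R4 (+1); matched 3.
Augmenting path L5→R5 (+1); matched 4.
Augmenting path L7→R3 (+1); matched 5.
Augmenting path L4→R2→L1→R7 (+1); matched 6.
No augmenting path remains; maximum matching = 6.
König certificate: {L1, L2, L3, L5, L7, R2} is a vertex cover of size 6 (every listed pair touches it), so no matching can be larger.

6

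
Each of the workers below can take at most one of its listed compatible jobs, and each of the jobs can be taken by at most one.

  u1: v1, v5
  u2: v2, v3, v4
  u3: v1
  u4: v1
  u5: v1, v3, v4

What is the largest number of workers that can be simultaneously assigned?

Unit-capacity flow: source→left, listed edges, right→sink; max matching = max flow.
Augmenting path u1→v1 (+1); matched 1.
Augmenting path u2→v2 (+1); matched 2.
Augmenting path u5→v3 (+1); matched 3.
Augmenting path u3→v1→u1→v5 (+1); matched 4.
No augmenting path remains; maximum matching = 4.
König certificate: {u1, u2, u5, v1} is a vertex cover of size 4 (every listed pair touches it), so no matching can be larger.

4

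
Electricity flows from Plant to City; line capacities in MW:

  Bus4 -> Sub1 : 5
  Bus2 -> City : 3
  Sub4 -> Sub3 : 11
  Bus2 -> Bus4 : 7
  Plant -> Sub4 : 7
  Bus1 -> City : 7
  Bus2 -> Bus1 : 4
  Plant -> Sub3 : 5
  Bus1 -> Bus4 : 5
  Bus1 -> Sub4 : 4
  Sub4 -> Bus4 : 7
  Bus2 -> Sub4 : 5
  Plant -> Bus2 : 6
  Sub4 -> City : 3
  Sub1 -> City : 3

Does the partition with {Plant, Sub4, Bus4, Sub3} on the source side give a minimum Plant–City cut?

No — its capacity is 14, but the minimum cut has capacity 12.

Given cut capacity: 6 + 3 + 5 = 14.
Augment Plant→Bus2→City: bottleneck 3, flow now 3.
Augment Plant→Sub4→City: bottleneck 3, flow now 6.
Augment Plant→Bus2→Bus1→City: bottleneck 3, flow now 9.
Augment Plant→Sub4→Bus4→Sub1→City: bottleneck 3, flow now 12.
No augmenting path remains; maximum flow = 12.
In the residual graph, reachable from Plant: {Plant, Sub4, Bus4, Sub1, Sub3}.
Min-cut edges: Plant→Bus2 (6), Sub4→City (3), Sub1→City (3); capacity 6 + 3 + 3 = 12.
Cut capacity 14 exceeds the max flow 12, so it is not minimum.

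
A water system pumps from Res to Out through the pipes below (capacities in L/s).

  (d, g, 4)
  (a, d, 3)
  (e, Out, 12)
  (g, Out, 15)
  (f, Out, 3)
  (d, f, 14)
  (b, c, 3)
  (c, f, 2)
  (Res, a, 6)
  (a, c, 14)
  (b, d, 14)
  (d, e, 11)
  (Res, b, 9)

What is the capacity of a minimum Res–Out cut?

14

Augment Res→a→c→f→Out: bottleneck 2, flow now 2.
Augment Res→a→d→e→Out: bottleneck 3, flow now 5.
Augment Res→b→d→e→Out: bottleneck 8, flow now 13.
Augment Res→b→d→f→Out: bottleneck 1, flow now 14.
No augmenting path remains; maximum flow = 14.
By max-flow min-cut, the minimum cut capacity equals the max flow.
In the residual graph, reachable from Res: {Res, a, c}.
Min-cut edges: Res→b (9), a→d (3), c→f (2); capacity 9 + 3 + 2 = 14.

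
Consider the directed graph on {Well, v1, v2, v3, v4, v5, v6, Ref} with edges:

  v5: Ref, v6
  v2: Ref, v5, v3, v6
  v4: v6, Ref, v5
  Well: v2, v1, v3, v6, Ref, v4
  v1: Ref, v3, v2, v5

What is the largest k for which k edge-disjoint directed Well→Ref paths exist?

Assign every edge capacity 1; by Menger, the answer equals the max flow.
Path Well→Ref (+1); total 1.
Path Well→v1→Ref (+1); total 2.
Path Well→v2→Ref (+1); total 3.
Path Well→v4→Ref (+1); total 4.
No residual Well→Ref path; max flow = 4.
Certifying cut of size 4: {Well→Ref, Well→v1, Well→v2, Well→v4}.

4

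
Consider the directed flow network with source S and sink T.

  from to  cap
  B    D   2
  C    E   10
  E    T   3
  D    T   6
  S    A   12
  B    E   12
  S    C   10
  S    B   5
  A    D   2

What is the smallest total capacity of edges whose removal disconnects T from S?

Augment S→A→D→T: bottleneck 2, flow now 2.
Augment S→B→D→T: bottleneck 2, flow now 4.
Augment S→B→E→T: bottleneck 3, flow now 7.
No augmenting path remains; maximum flow = 7.
By max-flow min-cut, the minimum cut capacity equals the max flow.
In the residual graph, reachable from S: {S, A, B, C, E}.
Min-cut edges: A→D (2), B→D (2), E→T (3); capacity 2 + 2 + 3 = 7.

7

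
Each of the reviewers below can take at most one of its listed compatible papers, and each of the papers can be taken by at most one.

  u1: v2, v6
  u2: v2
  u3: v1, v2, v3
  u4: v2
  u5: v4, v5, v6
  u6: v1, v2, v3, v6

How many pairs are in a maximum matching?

5

Unit-capacity flow: source→left, listed edges, right→sink; max matching = max flow.
Augmenting path u1→v2 (+1); matched 1.
Augmenting path u3→v1 (+1); matched 2.
Augmenting path u5→v4 (+1); matched 3.
Augmenting path u6→v3 (+1); matched 4.
Augmenting path u2→v2→u1→v6 (+1); matched 5.
No augmenting path remains; maximum matching = 5.
König certificate: {u1, u3, u5, u6, v2} is a vertex cover of size 5 (every listed pair touches it), so no matching can be larger.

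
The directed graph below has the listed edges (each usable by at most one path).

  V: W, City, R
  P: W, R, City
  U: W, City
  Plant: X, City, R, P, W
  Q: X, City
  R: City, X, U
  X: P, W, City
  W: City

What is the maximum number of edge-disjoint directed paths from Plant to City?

5

Assign every edge capacity 1; by Menger, the answer equals the max flow.
Path Plant→City (+1); total 1.
Path Plant→P→City (+1); total 2.
Path Plant→R→City (+1); total 3.
Path Plant→W→City (+1); total 4.
Path Plant→X→City (+1); total 5.
No residual Plant→City path; max flow = 5.
Certifying cut of size 5: {Plant→City, Plant→P, Plant→R, Plant→W, Plant→X}.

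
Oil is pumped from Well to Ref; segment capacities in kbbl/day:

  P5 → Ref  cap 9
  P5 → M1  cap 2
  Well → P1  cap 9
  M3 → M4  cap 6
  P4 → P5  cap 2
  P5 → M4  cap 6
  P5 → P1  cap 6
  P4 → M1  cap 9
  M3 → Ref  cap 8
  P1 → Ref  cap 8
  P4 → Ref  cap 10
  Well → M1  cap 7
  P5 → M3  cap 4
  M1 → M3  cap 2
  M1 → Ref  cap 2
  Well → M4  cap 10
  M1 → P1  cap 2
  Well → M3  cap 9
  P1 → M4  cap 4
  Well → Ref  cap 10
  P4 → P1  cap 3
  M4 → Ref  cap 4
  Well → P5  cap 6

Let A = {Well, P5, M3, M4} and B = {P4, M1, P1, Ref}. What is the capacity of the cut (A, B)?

Edges leaving {Well, P5, M3, M4}: Well→M1 (7), Well→P1 (9), Well→Ref (10), P5→M1 (2), P5→P1 (6), P5→Ref (9), M3→Ref (8), M4→Ref (4).
Cut capacity = 7 + 9 + 10 + 2 + 6 + 9 + 8 + 4 = 55.

55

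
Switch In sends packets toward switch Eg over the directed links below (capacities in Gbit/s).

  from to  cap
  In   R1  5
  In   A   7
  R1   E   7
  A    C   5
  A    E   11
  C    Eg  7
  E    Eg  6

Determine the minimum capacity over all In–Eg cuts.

Augment In→R1→E→Eg: bottleneck 5, flow now 5.
Augment In→A→C→Eg: bottleneck 5, flow now 10.
Augment In→A→E→Eg: bottleneck 1, flow now 11.
No augmenting path remains; maximum flow = 11.
By max-flow min-cut, the minimum cut capacity equals the max flow.
In the residual graph, reachable from In: {In, R1, A, E}.
Min-cut edges: A→C (5), E→Eg (6); capacity 5 + 6 = 11.

11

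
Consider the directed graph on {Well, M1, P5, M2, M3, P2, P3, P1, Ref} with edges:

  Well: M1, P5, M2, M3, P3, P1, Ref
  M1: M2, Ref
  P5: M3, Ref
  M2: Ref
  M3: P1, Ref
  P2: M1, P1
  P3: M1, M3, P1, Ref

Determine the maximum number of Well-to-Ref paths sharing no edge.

Assign every edge capacity 1; by Menger, the answer equals the max flow.
Path Well→Ref (+1); total 1.
Path Well→M1→Ref (+1); total 2.
Path Well→P5→Ref (+1); total 3.
Path Well→M2→Ref (+1); total 4.
Path Well→M3→Ref (+1); total 5.
Path Well→P3→Ref (+1); total 6.
No residual Well→Ref path; max flow = 6.
Certifying cut of size 6: {Well→M1, Well→M2, Well→M3, Well→P3, Well→P5, Well→Ref}.

6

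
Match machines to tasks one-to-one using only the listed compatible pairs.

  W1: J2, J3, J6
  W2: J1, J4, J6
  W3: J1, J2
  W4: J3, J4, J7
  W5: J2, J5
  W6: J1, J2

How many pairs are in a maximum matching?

6

Unit-capacity flow: source→left, listed edges, right→sink; max matching = max flow.
Augmenting path W1→J2 (+1); matched 1.
Augmenting path W2→J1 (+1); matched 2.
Augmenting path W4→J3 (+1); matched 3.
Augmenting path W5→J5 (+1); matched 4.
Augmenting path W3→J1→W2→J4 (+1); matched 5.
Augmenting path W6→J2→W1→J6 (+1); matched 6.
No augmenting path remains; maximum matching = 6.
König certificate: {W1, W2, W3, W4, W5, W6} is a vertex cover of size 6 (every listed pair touches it), so no matching can be larger.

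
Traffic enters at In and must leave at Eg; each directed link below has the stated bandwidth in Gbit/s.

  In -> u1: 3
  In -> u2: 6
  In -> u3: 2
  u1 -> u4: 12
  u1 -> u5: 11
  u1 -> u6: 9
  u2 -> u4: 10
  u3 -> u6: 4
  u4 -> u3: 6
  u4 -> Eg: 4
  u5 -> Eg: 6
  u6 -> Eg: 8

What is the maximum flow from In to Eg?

11

Augment In→u1→u4→Eg: bottleneck 3, flow now 3.
Augment In→u2→u4→Eg: bottleneck 1, flow now 4.
Augment In→u3→u6→Eg: bottleneck 2, flow now 6.
Augment In→u2→u4→u1→u5→Eg: bottleneck 3, flow now 9. (uses reverse residual edge)
Augment In→u2→u4→u3→u6→Eg: bottleneck 2, flow now 11.
No augmenting path remains; maximum flow = 11.
In the residual graph, reachable from In: {In}.
Min-cut edges: In→u1 (3), In→u2 (6), In→u3 (2); capacity 3 + 6 + 2 = 11.
This cut is saturated, so no flow can exceed 11.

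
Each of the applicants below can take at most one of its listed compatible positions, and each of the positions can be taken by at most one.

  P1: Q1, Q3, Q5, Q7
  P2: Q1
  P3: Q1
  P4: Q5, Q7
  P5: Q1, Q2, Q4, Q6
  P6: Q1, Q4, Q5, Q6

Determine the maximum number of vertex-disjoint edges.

5

Unit-capacity flow: source→left, listed edges, right→sink; max matching = max flow.
Augmenting path P1→Q1 (+1); matched 1.
Augmenting path P4→Q5 (+1); matched 2.
Augmenting path P5→Q2 (+1); matched 3.
Augmenting path P6→Q4 (+1); matched 4.
Augmenting path P2→Q1→P1→Q3 (+1); matched 5.
No augmenting path remains; maximum matching = 5.
König certificate: {P1, P4, P5, P6, Q1} is a vertex cover of size 5 (every listed pair touches it), so no matching can be larger.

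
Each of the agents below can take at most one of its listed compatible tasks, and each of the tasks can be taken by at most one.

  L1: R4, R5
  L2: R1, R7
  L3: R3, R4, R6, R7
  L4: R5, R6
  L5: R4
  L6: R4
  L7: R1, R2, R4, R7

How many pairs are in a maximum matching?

6

Unit-capacity flow: source→left, listed edges, right→sink; max matching = max flow.
Augmenting path L1→R4 (+1); matched 1.
Augmenting path L2→R1 (+1); matched 2.
Augmenting path L3→R3 (+1); matched 3.
Augmenting path L4→R5 (+1); matched 4.
Augmenting path L7→R2 (+1); matched 5.
Augmenting path L5→R4→L1→R5→L4→R6 (+1); matched 6.
No augmenting path remains; maximum matching = 6.
König certificate: {L1, L2, L3, L4, L7, R4} is a vertex cover of size 6 (every listed pair touches it), so no matching can be larger.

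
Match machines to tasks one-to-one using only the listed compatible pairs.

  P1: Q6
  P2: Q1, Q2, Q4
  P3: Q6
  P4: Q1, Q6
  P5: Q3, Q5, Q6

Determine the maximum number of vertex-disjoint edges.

4

Unit-capacity flow: source→left, listed edges, right→sink; max matching = max flow.
Augmenting path P1→Q6 (+1); matched 1.
Augmenting path P2→Q1 (+1); matched 2.
Augmenting path P5→Q3 (+1); matched 3.
Augmenting path P4→Q1→P2→Q2 (+1); matched 4.
No augmenting path remains; maximum matching = 4.
König certificate: {P2, P4, P5, Q6} is a vertex cover of size 4 (every listed pair touches it), so no matching can be larger.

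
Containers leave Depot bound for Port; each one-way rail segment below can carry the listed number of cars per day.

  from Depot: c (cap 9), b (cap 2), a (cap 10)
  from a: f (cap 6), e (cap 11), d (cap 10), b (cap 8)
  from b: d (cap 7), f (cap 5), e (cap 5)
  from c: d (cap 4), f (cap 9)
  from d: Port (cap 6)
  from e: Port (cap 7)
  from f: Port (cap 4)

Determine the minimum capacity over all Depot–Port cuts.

Augment Depot→a→d→Port: bottleneck 6, flow now 6.
Augment Depot→a→e→Port: bottleneck 4, flow now 10.
Augment Depot→b→e→Port: bottleneck 2, flow now 12.
Augment Depot→c→f→Port: bottleneck 4, flow now 16.
Augment Depot→c→d→a→e→Port: bottleneck 1, flow now 17. (uses reverse residual edge)
No augmenting path remains; maximum flow = 17.
By max-flow min-cut, the minimum cut capacity equals the max flow.
In the residual graph, reachable from Depot: {Depot, a, b, c, d, e, f}.
Min-cut edges: d→Port (6), e→Port (7), f→Port (4); capacity 6 + 7 + 4 = 17.

17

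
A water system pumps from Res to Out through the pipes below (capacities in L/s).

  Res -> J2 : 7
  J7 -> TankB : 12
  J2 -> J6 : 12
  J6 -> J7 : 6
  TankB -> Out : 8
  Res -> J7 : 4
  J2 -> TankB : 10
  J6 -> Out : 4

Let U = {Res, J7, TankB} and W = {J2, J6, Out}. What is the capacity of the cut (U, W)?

15

Edges leaving {Res, J7, TankB}: Res→J2 (7), TankB→Out (8).
Cut capacity = 7 + 8 = 15.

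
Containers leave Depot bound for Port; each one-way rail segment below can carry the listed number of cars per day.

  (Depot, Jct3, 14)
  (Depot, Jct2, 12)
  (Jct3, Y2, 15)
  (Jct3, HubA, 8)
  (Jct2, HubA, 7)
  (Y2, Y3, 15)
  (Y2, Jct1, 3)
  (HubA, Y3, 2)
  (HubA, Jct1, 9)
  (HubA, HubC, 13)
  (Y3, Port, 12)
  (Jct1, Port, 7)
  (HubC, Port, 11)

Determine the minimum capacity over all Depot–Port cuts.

21

Augment Depot→Jct3→Y2→Y3→Port: bottleneck 12, flow now 12.
Augment Depot→Jct3→Y2→Jct1→Port: bottleneck 2, flow now 14.
Augment Depot→Jct2→HubA→Jct1→Port: bottleneck 5, flow now 19.
Augment Depot→Jct2→HubA→HubC→Port: bottleneck 2, flow now 21.
No augmenting path remains; maximum flow = 21.
By max-flow min-cut, the minimum cut capacity equals the max flow.
In the residual graph, reachable from Depot: {Depot, Jct2}.
Min-cut edges: Depot→Jct3 (14), Jct2→HubA (7); capacity 14 + 7 = 21.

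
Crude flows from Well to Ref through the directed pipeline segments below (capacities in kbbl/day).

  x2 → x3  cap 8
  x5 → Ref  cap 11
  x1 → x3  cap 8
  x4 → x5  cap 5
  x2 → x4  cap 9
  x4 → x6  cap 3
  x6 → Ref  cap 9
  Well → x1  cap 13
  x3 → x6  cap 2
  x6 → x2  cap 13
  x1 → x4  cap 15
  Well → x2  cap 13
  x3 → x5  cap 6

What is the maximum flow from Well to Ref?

Augment Well→x1→x3→x5→Ref: bottleneck 6, flow now 6.
Augment Well→x1→x3→x6→Ref: bottleneck 2, flow now 8.
Augment Well→x1→x4→x5→Ref: bottleneck 5, flow now 13.
Augment Well→x2→x4→x6→Ref: bottleneck 3, flow now 16.
No augmenting path remains; maximum flow = 16.
In the residual graph, reachable from Well: {Well, x1, x2, x3, x4}.
Min-cut edges: x3→x5 (6), x3→x6 (2), x4→x5 (5), x4→x6 (3); capacity 6 + 2 + 5 + 3 = 16.
This cut is saturated, so no flow can exceed 16.

16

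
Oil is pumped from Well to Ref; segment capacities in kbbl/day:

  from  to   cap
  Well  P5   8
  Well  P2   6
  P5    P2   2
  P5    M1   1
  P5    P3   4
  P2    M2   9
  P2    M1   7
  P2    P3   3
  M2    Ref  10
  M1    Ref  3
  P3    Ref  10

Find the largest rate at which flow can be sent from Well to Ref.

Augment Well→P5→M1→Ref: bottleneck 1, flow now 1.
Augment Well→P5→P3→Ref: bottleneck 4, flow now 5.
Augment Well→P2→M2→Ref: bottleneck 6, flow now 11.
Augment Well→P5→P2→M2→Ref: bottleneck 2, flow now 13.
No augmenting path remains; maximum flow = 13.
In the residual graph, reachable from Well: {Well, P5}.
Min-cut edges: Well→P2 (6), P5→P2 (2), P5→M1 (1), P5→P3 (4); capacity 6 + 2 + 1 + 4 = 13.
This cut is saturated, so no flow can exceed 13.

13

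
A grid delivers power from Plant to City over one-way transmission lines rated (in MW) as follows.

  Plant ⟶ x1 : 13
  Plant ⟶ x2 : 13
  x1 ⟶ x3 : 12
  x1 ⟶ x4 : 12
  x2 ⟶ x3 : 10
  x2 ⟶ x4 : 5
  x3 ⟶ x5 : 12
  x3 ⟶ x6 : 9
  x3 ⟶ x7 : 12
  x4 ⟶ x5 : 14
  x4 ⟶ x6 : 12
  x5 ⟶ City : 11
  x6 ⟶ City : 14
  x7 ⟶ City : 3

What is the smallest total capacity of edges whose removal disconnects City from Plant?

Augment Plant→x1→x3→x5→City: bottleneck 11, flow now 11.
Augment Plant→x1→x3→x6→City: bottleneck 1, flow now 12.
Augment Plant→x1→x4→x6→City: bottleneck 1, flow now 13.
Augment Plant→x2→x3→x6→City: bottleneck 8, flow now 21.
Augment Plant→x2→x3→x7→City: bottleneck 2, flow now 23.
Augment Plant→x2→x4→x6→City: bottleneck 3, flow now 26.
No augmenting path remains; maximum flow = 26.
By max-flow min-cut, the minimum cut capacity equals the max flow.
In the residual graph, reachable from Plant: {Plant}.
Min-cut edges: Plant→x1 (13), Plant→x2 (13); capacity 13 + 13 = 26.

26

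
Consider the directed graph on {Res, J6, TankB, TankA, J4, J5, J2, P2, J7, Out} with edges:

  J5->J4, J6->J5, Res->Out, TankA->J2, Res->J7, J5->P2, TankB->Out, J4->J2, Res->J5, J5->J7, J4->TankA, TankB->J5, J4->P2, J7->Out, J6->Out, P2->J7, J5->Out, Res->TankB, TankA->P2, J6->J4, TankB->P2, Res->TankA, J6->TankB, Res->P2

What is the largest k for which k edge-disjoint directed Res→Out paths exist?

4

Assign every edge capacity 1; by Menger, the answer equals the max flow.
Path Res→Out (+1); total 1.
Path Res→TankB→Out (+1); total 2.
Path Res→J5→Out (+1); total 3.
Path Res→J7→Out (+1); total 4.
No residual Res→Out path; max flow = 4.
Certifying cut of size 4: {J7→Out, Res→J5, Res→Out, Res→TankB}.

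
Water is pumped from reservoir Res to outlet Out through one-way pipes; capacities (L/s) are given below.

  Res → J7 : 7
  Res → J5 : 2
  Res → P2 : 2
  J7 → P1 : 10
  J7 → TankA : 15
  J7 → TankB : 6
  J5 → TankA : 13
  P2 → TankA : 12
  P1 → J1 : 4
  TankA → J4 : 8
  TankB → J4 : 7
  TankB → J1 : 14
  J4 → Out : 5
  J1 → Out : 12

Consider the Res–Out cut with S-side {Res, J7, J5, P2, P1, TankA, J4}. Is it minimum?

No — its capacity is 15, but the minimum cut has capacity 11.

Given cut capacity: 6 + 4 + 5 = 15.
Augment Res→J7→P1→J1→Out: bottleneck 4, flow now 4.
Augment Res→J7→TankA→J4→Out: bottleneck 3, flow now 7.
Augment Res→J5→TankA→J4→Out: bottleneck 2, flow now 9.
Augment Res→P2→TankA→J7→TankB→J1→Out: bottleneck 2, flow now 11. (uses reverse residual edge)
No augmenting path remains; maximum flow = 11.
In the residual graph, reachable from Res: {Res}.
Min-cut edges: Res→J7 (7), Res→J5 (2), Res→P2 (2); capacity 7 + 2 + 2 = 11.
Cut capacity 15 exceeds the max flow 11, so it is not minimum.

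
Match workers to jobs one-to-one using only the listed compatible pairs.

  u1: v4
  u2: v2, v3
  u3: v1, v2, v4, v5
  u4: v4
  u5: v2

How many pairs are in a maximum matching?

Unit-capacity flow: source→left, listed edges, right→sink; max matching = max flow.
Augmenting path u1→v4 (+1); matched 1.
Augmenting path u2→v2 (+1); matched 2.
Augmenting path u3→v1 (+1); matched 3.
Augmenting path u5→v2→u2→v3 (+1); matched 4.
No augmenting path remains; maximum matching = 4.
König certificate: {u2, u3, u5, v4} is a vertex cover of size 4 (every listed pair touches it), so no matching can be larger.

4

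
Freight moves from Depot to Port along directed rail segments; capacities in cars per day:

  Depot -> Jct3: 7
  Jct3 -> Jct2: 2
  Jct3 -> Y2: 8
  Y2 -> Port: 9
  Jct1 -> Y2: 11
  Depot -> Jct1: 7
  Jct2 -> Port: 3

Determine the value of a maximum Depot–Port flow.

11

Augment Depot→Jct3→Jct2→Port: bottleneck 2, flow now 2.
Augment Depot→Jct3→Y2→Port: bottleneck 5, flow now 7.
Augment Depot→Jct1→Y2→Port: bottleneck 4, flow now 11.
No augmenting path remains; maximum flow = 11.
In the residual graph, reachable from Depot: {Depot, Jct3, Jct1, Y2}.
Min-cut edges: Jct3→Jct2 (2), Y2→Port (9); capacity 2 + 9 = 11.
This cut is saturated, so no flow can exceed 11.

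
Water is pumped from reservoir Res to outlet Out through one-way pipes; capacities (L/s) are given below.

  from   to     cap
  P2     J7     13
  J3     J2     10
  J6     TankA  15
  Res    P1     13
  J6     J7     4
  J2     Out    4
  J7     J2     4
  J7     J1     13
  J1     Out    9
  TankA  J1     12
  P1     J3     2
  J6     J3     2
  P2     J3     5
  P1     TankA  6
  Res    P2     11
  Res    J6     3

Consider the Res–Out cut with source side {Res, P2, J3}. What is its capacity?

Edges leaving {Res, P2, J3}: Res→P1 (13), Res→J6 (3), P2→J7 (13), J3→J2 (10).
Cut capacity = 13 + 3 + 13 + 10 = 39.

39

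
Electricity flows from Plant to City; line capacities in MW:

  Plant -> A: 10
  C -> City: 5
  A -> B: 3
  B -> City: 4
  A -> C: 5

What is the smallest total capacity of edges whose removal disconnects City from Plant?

Augment Plant→A→B→City: bottleneck 3, flow now 3.
Augment Plant→A→C→City: bottleneck 5, flow now 8.
No augmenting path remains; maximum flow = 8.
By max-flow min-cut, the minimum cut capacity equals the max flow.
In the residual graph, reachable from Plant: {Plant, A}.
Min-cut edges: A→B (3), A→C (5); capacity 3 + 5 = 8.

8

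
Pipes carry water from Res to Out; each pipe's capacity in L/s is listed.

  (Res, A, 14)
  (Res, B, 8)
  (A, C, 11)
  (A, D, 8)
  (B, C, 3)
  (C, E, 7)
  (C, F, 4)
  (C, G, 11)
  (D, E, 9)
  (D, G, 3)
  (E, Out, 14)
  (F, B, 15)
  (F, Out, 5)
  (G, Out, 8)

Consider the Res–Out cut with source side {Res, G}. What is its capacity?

30

Edges leaving {Res, G}: Res→A (14), Res→B (8), G→Out (8).
Cut capacity = 14 + 8 + 8 = 30.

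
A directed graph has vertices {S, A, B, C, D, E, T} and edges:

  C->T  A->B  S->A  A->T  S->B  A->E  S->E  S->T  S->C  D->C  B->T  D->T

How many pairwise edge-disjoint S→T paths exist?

4

Assign every edge capacity 1; by Menger, the answer equals the max flow.
Path S→T (+1); total 1.
Path S→A→T (+1); total 2.
Path S→B→T (+1); total 3.
Path S→C→T (+1); total 4.
No residual S→T path; max flow = 4.
Certifying cut of size 4: {S→A, S→B, S→C, S→T}.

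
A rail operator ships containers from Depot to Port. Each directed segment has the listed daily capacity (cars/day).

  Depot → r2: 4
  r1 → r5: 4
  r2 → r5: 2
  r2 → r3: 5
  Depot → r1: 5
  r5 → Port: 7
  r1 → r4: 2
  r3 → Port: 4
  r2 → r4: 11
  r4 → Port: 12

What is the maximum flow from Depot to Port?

9

Augment Depot→r1→r4→Port: bottleneck 2, flow now 2.
Augment Depot→r1→r5→Port: bottleneck 3, flow now 5.
Augment Depot→r2→r3→Port: bottleneck 4, flow now 9.
No augmenting path remains; maximum flow = 9.
In the residual graph, reachable from Depot: {Depot}.
Min-cut edges: Depot→r1 (5), Depot→r2 (4); capacity 5 + 4 = 9.
This cut is saturated, so no flow can exceed 9.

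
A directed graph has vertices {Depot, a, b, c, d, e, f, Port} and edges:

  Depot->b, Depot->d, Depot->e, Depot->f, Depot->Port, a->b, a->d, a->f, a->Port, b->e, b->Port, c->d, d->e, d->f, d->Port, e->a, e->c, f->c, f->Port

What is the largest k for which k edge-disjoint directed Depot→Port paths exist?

5

Assign every edge capacity 1; by Menger, the answer equals the max flow.
Path Depot→Port (+1); total 1.
Path Depot→b→Port (+1); total 2.
Path Depot→d→Port (+1); total 3.
Path Depot→f→Port (+1); total 4.
Path Depot→e→a→Port (+1); total 5.
No residual Depot→Port path; max flow = 5.
Certifying cut of size 5: {Depot→Port, Depot→b, Depot→d, Depot→e, Depot→f}.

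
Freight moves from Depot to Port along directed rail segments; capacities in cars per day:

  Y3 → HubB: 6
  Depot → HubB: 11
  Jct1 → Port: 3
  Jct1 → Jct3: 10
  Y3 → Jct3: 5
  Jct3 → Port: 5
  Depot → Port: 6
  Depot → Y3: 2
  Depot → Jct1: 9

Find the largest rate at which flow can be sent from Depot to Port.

Augment Depot→Port: bottleneck 6, flow now 6.
Augment Depot→Jct1→Port: bottleneck 3, flow now 9.
Augment Depot→Y3→Jct3→Port: bottleneck 2, flow now 11.
Augment Depot→Jct1→Jct3→Port: bottleneck 3, flow now 14.
No augmenting path remains; maximum flow = 14.
In the residual graph, reachable from Depot: {Depot, Y3, Jct1, HubB, Jct3}.
Min-cut edges: Depot→Port (6), Jct1→Port (3), Jct3→Port (5); capacity 6 + 3 + 5 = 14.
This cut is saturated, so no flow can exceed 14.

14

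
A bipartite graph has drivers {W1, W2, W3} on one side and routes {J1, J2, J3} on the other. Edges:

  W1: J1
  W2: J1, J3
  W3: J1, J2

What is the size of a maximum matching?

3

Unit-capacity flow: source→left, listed edges, right→sink; max matching = max flow.
Augmenting path W1→J1 (+1); matched 1.
Augmenting path W2→J3 (+1); matched 2.
Augmenting path W3→J2 (+1); matched 3.
No augmenting path remains; maximum matching = 3.
König certificate: {W1, W2, W3} is a vertex cover of size 3 (every listed pair touches it), so no matching can be larger.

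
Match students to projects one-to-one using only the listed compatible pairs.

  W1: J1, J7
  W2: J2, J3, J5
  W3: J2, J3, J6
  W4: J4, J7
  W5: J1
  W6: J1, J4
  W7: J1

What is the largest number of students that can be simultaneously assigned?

Unit-capacity flow: source→left, listed edges, right→sink; max matching = max flow.
Augmenting path W1→J1 (+1); matched 1.
Augmenting path W2→J2 (+1); matched 2.
Augmenting path W3→J3 (+1); matched 3.
Augmenting path W4→J4 (+1); matched 4.
Augmenting path W5→J1→W1→J7 (+1); matched 5.
No augmenting path remains; maximum matching = 5.
König certificate: {W2, W3, J1, J4, J7} is a vertex cover of size 5 (every listed pair touches it), so no matching can be larger.

5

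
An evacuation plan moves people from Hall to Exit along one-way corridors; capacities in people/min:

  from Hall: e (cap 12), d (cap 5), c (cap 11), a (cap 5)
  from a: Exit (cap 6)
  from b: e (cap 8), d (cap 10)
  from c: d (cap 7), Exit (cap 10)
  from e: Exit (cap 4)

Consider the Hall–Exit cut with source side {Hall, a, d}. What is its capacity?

29

Edges leaving {Hall, a, d}: Hall→c (11), Hall→e (12), a→Exit (6).
Cut capacity = 11 + 12 + 6 = 29.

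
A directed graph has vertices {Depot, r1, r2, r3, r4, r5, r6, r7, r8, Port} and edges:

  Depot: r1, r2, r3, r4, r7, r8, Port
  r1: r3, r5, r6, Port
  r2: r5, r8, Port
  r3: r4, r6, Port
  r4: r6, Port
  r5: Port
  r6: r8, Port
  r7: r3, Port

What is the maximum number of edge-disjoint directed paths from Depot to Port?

6

Assign every edge capacity 1; by Menger, the answer equals the max flow.
Path Depot→Port (+1); total 1.
Path Depot→r1→Port (+1); total 2.
Path Depot→r2→Port (+1); total 3.
Path Depot→r3→Port (+1); total 4.
Path Depot→r4→Port (+1); total 5.
Path Depot→r7→Port (+1); total 6.
No residual Depot→Port path; max flow = 6.
Certifying cut of size 6: {Depot→Port, Depot→r1, Depot→r2, Depot→r3, Depot→r4, Depot→r7}.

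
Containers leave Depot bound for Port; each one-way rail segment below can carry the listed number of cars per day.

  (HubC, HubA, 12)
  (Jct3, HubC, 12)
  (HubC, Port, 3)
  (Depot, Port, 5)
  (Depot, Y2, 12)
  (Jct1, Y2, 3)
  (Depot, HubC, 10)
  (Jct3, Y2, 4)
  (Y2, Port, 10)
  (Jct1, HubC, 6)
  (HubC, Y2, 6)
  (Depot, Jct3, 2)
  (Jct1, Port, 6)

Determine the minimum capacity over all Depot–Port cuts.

Augment Depot→Port: bottleneck 5, flow now 5.
Augment Depot→HubC→Port: bottleneck 3, flow now 8.
Augment Depot→Y2→Port: bottleneck 10, flow now 18.
No augmenting path remains; maximum flow = 18.
By max-flow min-cut, the minimum cut capacity equals the max flow.
In the residual graph, reachable from Depot: {Depot, Jct3, HubC, HubA, Y2}.
Min-cut edges: Depot→Port (5), HubC→Port (3), Y2→Port (10); capacity 5 + 3 + 10 = 18.

18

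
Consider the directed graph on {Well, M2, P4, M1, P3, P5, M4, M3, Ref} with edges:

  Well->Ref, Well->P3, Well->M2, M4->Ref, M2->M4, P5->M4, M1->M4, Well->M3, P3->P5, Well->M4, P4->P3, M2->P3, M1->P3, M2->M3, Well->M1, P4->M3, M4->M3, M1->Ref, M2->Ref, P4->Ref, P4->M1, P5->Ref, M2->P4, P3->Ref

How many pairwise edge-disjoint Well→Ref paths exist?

Assign every edge capacity 1; by Menger, the answer equals the max flow.
Path Well→Ref (+1); total 1.
Path Well→M2→Ref (+1); total 2.
Path Well→M1→Ref (+1); total 3.
Path Well→P3→Ref (+1); total 4.
Path Well→M4→Ref (+1); total 5.
No residual Well→Ref path; max flow = 5.
Certifying cut of size 5: {Well→M1, Well→M2, Well→M4, Well→P3, Well→Ref}.

5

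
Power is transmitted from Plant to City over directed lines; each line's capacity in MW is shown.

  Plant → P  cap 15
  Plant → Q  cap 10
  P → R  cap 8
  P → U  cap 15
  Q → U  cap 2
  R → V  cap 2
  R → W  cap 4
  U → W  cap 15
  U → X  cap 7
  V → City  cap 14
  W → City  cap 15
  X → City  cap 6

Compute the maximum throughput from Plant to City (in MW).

Augment Plant→P→R→V→City: bottleneck 2, flow now 2.
Augment Plant→P→R→W→City: bottleneck 4, flow now 6.
Augment Plant→P→U→W→City: bottleneck 9, flow now 15.
Augment Plant→Q→U→W→City: bottleneck 2, flow now 17.
No augmenting path remains; maximum flow = 17.
In the residual graph, reachable from Plant: {Plant, Q}.
Min-cut edges: Plant→P (15), Q→U (2); capacity 15 + 2 = 17.
This cut is saturated, so no flow can exceed 17.

17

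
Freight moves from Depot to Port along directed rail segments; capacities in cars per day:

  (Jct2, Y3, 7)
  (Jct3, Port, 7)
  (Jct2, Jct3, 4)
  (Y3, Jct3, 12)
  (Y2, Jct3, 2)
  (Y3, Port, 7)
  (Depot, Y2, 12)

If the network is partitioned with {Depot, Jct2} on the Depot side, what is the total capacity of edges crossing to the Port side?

Edges leaving {Depot, Jct2}: Depot→Y2 (12), Jct2→Y3 (7), Jct2→Jct3 (4).
Cut capacity = 12 + 7 + 4 = 23.

23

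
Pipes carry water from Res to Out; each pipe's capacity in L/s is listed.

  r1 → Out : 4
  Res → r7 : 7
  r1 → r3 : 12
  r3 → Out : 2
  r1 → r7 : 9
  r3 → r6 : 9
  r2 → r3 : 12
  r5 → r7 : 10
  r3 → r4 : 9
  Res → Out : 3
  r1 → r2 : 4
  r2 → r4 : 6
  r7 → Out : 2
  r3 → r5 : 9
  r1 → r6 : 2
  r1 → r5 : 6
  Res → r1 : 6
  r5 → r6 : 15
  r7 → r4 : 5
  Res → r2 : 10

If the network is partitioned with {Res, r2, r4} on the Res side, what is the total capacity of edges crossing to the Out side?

Edges leaving {Res, r2, r4}: Res→r1 (6), Res→r7 (7), Res→Out (3), r2→r3 (12).
Cut capacity = 6 + 7 + 3 + 12 = 28.

28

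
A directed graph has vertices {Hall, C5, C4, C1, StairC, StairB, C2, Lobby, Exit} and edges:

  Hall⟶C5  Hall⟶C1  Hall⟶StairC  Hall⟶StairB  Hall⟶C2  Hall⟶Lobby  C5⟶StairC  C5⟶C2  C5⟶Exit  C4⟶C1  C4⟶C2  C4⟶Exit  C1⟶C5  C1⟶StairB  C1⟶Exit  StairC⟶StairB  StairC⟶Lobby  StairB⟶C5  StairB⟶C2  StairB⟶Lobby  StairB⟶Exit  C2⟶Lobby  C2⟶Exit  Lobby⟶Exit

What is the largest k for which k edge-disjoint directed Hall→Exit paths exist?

5

Assign every edge capacity 1; by Menger, the answer equals the max flow.
Path Hall→C5→Exit (+1); total 1.
Path Hall→C1→Exit (+1); total 2.
Path Hall→StairB→Exit (+1); total 3.
Path Hall→C2→Exit (+1); total 4.
Path Hall→Lobby→Exit (+1); total 5.
No residual Hall→Exit path; max flow = 5.
Certifying cut of size 5: {C2→Exit, C5→Exit, Hall→C1, Lobby→Exit, StairB→Exit}.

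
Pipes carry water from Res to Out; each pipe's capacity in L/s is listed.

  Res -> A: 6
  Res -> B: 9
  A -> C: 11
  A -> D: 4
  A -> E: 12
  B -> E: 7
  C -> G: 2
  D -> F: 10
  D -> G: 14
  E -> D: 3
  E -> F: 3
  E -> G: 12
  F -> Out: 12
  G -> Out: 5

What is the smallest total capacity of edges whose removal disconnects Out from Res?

Augment Res→A→C→G→Out: bottleneck 2, flow now 2.
Augment Res→A→D→F→Out: bottleneck 4, flow now 6.
Augment Res→B→E→F→Out: bottleneck 3, flow now 9.
Augment Res→B→E→G→Out: bottleneck 3, flow now 12.
Augment Res→B→E→D→F→Out: bottleneck 1, flow now 13.
No augmenting path remains; maximum flow = 13.
By max-flow min-cut, the minimum cut capacity equals the max flow.
In the residual graph, reachable from Res: {Res, B}.
Min-cut edges: Res→A (6), B→E (7); capacity 6 + 7 = 13.

13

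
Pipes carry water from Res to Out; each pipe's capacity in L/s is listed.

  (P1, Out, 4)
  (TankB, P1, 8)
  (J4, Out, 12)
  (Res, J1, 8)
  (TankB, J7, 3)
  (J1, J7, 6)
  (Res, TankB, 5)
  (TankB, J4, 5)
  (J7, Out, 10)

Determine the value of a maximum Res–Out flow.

11

Augment Res→TankB→J7→Out: bottleneck 3, flow now 3.
Augment Res→TankB→J4→Out: bottleneck 2, flow now 5.
Augment Res→J1→J7→Out: bottleneck 6, flow now 11.
No augmenting path remains; maximum flow = 11.
In the residual graph, reachable from Res: {Res, J1}.
Min-cut edges: Res→TankB (5), J1→J7 (6); capacity 5 + 6 = 11.
This cut is saturated, so no flow can exceed 11.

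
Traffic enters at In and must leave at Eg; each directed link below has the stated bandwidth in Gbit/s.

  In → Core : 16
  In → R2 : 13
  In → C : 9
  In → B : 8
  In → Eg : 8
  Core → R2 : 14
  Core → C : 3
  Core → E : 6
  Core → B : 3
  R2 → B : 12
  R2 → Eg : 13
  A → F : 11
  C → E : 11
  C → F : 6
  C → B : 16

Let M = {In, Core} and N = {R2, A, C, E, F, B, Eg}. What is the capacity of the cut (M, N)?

Edges leaving {In, Core}: In→R2 (13), In→C (9), In→B (8), In→Eg (8), Core→R2 (14), Core→C (3), Core→E (6), Core→B (3).
Cut capacity = 13 + 9 + 8 + 8 + 14 + 3 + 6 + 3 = 64.

64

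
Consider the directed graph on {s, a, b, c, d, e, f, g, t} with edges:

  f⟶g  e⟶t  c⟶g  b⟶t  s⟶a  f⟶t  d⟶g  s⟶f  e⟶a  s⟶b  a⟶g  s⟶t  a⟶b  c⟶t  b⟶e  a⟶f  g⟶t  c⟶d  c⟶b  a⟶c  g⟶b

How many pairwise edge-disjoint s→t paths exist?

4

Assign every edge capacity 1; by Menger, the answer equals the max flow.
Path s→t (+1); total 1.
Path s→b→t (+1); total 2.
Path s→f→t (+1); total 3.
Path s→a→c→t (+1); total 4.
No residual s→t path; max flow = 4.
Certifying cut of size 4: {s→a, s→b, s→f, s→t}.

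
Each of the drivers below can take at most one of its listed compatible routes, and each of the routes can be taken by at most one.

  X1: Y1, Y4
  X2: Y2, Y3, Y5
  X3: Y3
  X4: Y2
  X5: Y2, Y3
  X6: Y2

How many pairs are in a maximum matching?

4

Unit-capacity flow: source→left, listed edges, right→sink; max matching = max flow.
Augmenting path X1→Y1 (+1); matched 1.
Augmenting path X2→Y2 (+1); matched 2.
Augmenting path X3→Y3 (+1); matched 3.
Augmenting path X4→Y2→X2→Y5 (+1); matched 4.
No augmenting path remains; maximum matching = 4.
König certificate: {X1, X2, Y2, Y3} is a vertex cover of size 4 (every listed pair touches it), so no matching can be larger.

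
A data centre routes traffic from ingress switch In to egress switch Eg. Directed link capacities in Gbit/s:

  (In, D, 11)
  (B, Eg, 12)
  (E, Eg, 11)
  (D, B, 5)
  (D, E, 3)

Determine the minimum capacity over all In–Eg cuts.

8

Augment In→D→B→Eg: bottleneck 5, flow now 5.
Augment In→D→E→Eg: bottleneck 3, flow now 8.
No augmenting path remains; maximum flow = 8.
By max-flow min-cut, the minimum cut capacity equals the max flow.
In the residual graph, reachable from In: {In, D}.
Min-cut edges: D→B (5), D→E (3); capacity 5 + 3 = 8.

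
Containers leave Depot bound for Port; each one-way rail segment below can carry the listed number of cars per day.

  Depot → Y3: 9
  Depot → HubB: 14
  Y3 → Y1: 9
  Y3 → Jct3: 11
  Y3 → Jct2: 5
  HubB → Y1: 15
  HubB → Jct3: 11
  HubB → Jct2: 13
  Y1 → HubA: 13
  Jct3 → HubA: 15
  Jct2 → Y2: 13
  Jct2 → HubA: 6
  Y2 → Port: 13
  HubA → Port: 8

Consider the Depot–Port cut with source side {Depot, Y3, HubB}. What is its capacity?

64

Edges leaving {Depot, Y3, HubB}: Y3→Y1 (9), Y3→Jct3 (11), Y3→Jct2 (5), HubB→Y1 (15), HubB→Jct3 (11), HubB→Jct2 (13).
Cut capacity = 9 + 11 + 5 + 15 + 11 + 13 = 64.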